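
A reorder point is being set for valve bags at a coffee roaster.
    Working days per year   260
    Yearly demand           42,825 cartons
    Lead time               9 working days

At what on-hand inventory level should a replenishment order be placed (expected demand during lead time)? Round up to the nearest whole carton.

1,483 cartons

Daily demand d = 42,825 / 260 = 164.712 cartons/day
Demand during lead time = 164.712 × 9 = 1,482.40
Reorder point = 1,482.40 → round up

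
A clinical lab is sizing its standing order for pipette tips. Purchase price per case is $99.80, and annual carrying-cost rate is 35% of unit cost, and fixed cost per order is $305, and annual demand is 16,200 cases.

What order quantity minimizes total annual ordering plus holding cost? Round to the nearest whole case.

H = i·C = 0.35 × $99.8 = $34.9300 per case-year
EOQ = √(2DS/H) = √(2 × 16,200 × 305 / 34.93)
    = √(282,908.67) ≈ 531.89

532 cases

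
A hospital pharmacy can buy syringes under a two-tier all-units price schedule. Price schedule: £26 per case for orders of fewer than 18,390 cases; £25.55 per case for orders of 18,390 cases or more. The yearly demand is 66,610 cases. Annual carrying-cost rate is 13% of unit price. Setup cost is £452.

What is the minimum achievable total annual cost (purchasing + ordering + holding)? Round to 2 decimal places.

H₁ = 13%×£26 = £3.3800;  H₂ = 13%×£25.55 = £3.3215
EOQ₁ = √(2×66,610×452/3.3800) = 4,220.81  (< 18,390, feasible at tier 1)
EOQ₂ = √(2×66,610×452/3.3215) = 4,257.82  (< 18,390 → use Q = 18,390 at tier-2 price)
TC(tier 1 (EOQ₁), Q≈4,220.8) = £1,746,126.33
TC(tier 2, Q≈18,390.0) = £1,734,063.87
Minimum at tier 2: £1,734,063.87

£1,734,063.87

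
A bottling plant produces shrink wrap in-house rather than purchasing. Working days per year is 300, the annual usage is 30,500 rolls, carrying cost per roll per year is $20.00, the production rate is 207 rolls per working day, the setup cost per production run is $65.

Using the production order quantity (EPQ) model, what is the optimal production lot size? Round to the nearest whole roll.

624 rolls

Daily demand d = 30,500/300 = 101.667; p = 207; 1 − d/p = 0.50886
EPQ = √(2DS / (H(1 − d/p)))
    = √(2 × 30,500 × 65 / (20 × 0.50886)) ≈ 624.18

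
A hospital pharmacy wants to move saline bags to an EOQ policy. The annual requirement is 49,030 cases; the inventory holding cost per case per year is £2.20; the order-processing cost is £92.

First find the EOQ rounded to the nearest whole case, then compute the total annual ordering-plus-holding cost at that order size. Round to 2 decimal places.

EOQ = √(2DS/H) = √(2 × 49,030 × 92 / 2.2)
    = √(4,100,690.91) ≈ 2,025.02 → Q = 2,025 cases
Annual ordering cost = (D/Q)·S = (49,030/2,025) × 92 = £2,227.54
Annual holding cost  = (Q/2)·H = (2,025/2) × 2.2 = £2,227.50
Total = £2,227.54 + £2,227.50 = £4,455.04

£4,455.04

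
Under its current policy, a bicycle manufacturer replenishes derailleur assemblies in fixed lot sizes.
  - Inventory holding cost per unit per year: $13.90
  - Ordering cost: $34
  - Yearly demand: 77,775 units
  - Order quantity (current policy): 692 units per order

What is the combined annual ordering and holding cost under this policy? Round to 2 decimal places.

Orders/yr = 77,775/692 = 112.392; ordering cost = 112.392 × $34 = $3,821.32
Average inventory = 692/2 = 346; holding cost = 346 × $13.9 = $4,809.40
Total = $3,821.32 + $4,809.40 = $8,630.72

$8,630.72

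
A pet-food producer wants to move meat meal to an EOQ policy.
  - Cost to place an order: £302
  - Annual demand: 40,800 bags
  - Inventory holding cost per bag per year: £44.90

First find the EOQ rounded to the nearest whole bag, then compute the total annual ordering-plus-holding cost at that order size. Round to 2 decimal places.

Optimal lot size Q* = (2 × 40,800 × £302 / £44.9)^½ ≈ 740.84 → Q = 741 bags
Ordering: D/Q × S = 40,800/741 × £302 = £16,628.34
Holding:  Q/2 × H = 741/2 × £44.9 = £16,635.45
Total = £16,628.34 + £16,635.45 = £33,263.79

£33,263.79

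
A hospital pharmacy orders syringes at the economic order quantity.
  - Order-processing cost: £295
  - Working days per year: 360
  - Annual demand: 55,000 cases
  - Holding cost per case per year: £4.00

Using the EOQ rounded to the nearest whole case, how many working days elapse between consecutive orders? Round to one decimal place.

Optimal lot size Q* = (2 × 55,000 × £295 / £4)^½ ≈ 2,848.25 → Q = 2,848 cases
Cycle time = (working days × Q)/D = (360 × 2,848) / 55,000 = 18.641 days

18.6 days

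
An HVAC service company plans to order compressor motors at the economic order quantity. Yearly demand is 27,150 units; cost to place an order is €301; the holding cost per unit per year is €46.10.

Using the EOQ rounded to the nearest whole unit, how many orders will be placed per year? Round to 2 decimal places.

45.63 orders per year

Optimal lot size Q* = (2 × 27,150 × €301 / €46.1)^½ ≈ 595.43 → Q = 595
N = D/Q = 27,150/595 ≈ 45.630 orders/yr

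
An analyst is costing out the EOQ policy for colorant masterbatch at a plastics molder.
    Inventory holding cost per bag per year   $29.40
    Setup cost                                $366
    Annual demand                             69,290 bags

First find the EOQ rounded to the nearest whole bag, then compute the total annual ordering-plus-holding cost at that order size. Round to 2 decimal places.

$38,615.75

Q* = √(2·D·S / H) = √(2·69,290·366 / 29.4) = √1,725,179.6 ≈ 1,313.46 → Q = 1,313 bags
Orders/yr = 69,290/1,313 = 52.772; ordering cost = 52.772 × $366 = $19,314.65
Average inventory = 1,313/2 = 656.5; holding cost = 656.5 × $29.4 = $19,301.10
Total = $19,314.65 + $19,301.10 = $38,615.75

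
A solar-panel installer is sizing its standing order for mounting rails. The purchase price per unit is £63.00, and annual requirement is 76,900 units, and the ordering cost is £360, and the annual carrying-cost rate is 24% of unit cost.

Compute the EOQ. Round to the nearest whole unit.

1,914 units

H = i·C = 0.24 × £63 = £15.1200 per unit-year
2DS/H = 2·76,900·360/15.12 = 3,661,904.76
EOQ = √3,661,904.76 ≈ 1,913.61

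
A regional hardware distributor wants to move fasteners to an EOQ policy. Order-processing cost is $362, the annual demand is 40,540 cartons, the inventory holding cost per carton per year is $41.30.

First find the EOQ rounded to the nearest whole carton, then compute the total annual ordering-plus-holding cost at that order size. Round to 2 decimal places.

$34,816.59

2DS/H = 2·40,540·362/41.3 = 710,677.00
EOQ = √710,677.00 ≈ 843.02 → Q = 843 cartons
Orders/yr = 40,540/843 = 48.090; ordering cost = 48.090 × $362 = $17,408.64
Average inventory = 843/2 = 421.5; holding cost = 421.5 × $41.3 = $17,407.95
Total = $17,408.64 + $17,407.95 = $34,816.59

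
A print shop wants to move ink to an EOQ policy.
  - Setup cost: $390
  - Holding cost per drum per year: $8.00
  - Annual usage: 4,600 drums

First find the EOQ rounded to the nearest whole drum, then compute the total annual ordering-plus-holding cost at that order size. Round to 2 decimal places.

$5,357.61

Q* = √(2·D·S / H) = √(2·4,600·390 / 8) = √448,500.0 ≈ 669.70 → Q = 670 drums
Orders/yr = 4,600/670 = 6.866; ordering cost = 6.866 × $390 = $2,677.61
Average inventory = 670/2 = 335; holding cost = 335 × $8 = $2,680.00
Total = $2,677.61 + $2,680.00 = $5,357.61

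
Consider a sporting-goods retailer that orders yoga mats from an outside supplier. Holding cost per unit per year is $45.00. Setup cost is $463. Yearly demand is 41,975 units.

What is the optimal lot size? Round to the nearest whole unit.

929 units

2DS/H = 2·41,975·463/45 = 863,752.22
EOQ = √863,752.22 ≈ 929.38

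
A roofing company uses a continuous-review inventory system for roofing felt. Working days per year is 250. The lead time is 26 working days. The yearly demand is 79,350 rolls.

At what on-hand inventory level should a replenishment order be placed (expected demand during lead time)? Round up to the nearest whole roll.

Daily demand d = 79,350 / 250 = 317.400 rolls/day
Demand during lead time = 317.400 × 26 = 8,252.40
Reorder point = 8,252.40 → round up

8,253 rolls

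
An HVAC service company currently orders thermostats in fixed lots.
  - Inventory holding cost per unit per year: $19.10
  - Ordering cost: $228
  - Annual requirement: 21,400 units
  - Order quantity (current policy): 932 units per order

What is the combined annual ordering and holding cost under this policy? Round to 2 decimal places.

$14,135.79

Orders/yr = 21,400/932 = 22.961; ordering cost = 22.961 × $228 = $5,235.19
Average inventory = 932/2 = 466; holding cost = 466 × $19.1 = $8,900.60
Total = $5,235.19 + $8,900.60 = $14,135.79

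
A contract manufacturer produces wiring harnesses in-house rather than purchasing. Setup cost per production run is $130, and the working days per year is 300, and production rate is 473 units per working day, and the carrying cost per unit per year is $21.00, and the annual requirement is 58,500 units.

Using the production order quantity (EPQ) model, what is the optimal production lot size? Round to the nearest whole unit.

Daily demand d = 58,500/300 = 195.000; p = 473; 1 − d/p = 0.58774
EPQ = √(2DS / (H(1 − d/p)))
    = √(2 × 58,500 × 130 / (21 × 0.58774)) ≈ 1,110.10

1,110 units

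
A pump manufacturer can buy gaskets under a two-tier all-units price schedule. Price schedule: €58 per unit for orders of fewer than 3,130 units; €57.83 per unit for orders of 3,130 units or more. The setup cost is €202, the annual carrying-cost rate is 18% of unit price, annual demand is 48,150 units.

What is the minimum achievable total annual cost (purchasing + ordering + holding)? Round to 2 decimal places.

€2,803,912.66

H₁ = 18%×€58 = €10.4400;  H₂ = 18%×€57.83 = €10.4094
EOQ₁ = √(2×48,150×202/10.4400) = 1,365.02  (< 3,130, feasible at tier 1)
EOQ₂ = √(2×48,150×202/10.4094) = 1,367.02  (< 3,130 → use Q = 3,130 at tier-2 price)
TC(tier 1 (EOQ₁), Q≈1,365.0) = €2,806,950.79
TC(tier 2, Q≈3,130.0) = €2,803,912.66
Minimum at tier 2: €2,803,912.66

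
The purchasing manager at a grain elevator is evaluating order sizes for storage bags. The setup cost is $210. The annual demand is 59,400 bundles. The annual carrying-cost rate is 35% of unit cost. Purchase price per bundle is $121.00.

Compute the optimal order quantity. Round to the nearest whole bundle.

Carrying cost H = $121 × 35% = $42.3500/bundle/yr
EOQ = √(2DS/H) = √(2 × 59,400 × 210 / 42.35)
    = √(589,090.91) ≈ 767.52

768 bundles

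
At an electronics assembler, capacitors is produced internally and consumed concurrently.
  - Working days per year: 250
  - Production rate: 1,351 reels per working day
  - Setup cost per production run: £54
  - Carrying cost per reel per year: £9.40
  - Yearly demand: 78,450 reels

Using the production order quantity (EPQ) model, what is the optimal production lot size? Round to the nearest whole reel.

1,084 reels

Daily demand d = 78,450/250 = 313.800; p = 1351; 1 − d/p = 0.76773
EPQ = √(2DS / (H(1 − d/p)))
    = √(2 × 78,450 × 54 / (9.4 × 0.76773)) ≈ 1,083.53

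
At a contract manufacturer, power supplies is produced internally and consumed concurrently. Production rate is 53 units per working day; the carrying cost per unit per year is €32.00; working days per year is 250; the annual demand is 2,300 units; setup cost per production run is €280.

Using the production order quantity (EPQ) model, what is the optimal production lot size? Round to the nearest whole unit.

d = 2,300/250 = 9.2000 units/day;  effective holding cost H(1 − d/p) = 32·(1 − 9.2000/53) = 26.44528
Q* = √(2DS / H_eff) = √(2·2,300·280 / 26.44528) ≈ 220.69

221 units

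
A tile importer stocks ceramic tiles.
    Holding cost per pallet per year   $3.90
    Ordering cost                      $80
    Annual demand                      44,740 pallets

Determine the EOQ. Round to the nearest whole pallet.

EOQ = √(2DS/H) = √(2 × 44,740 × 80 / 3.9)
    = √(1,835,487.18) ≈ 1,354.80

1,355 pallets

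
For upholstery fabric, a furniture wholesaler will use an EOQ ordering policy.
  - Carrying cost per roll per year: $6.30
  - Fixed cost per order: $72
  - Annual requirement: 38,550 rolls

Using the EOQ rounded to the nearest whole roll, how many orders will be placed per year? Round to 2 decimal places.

41.05 orders per year

EOQ = √(2DS/H) = √(2 × 38,550 × 72 / 6.3)
    = √(881,142.86) ≈ 938.69 → Q = 939
N = D/Q = 38,550/939 ≈ 41.054 orders/yr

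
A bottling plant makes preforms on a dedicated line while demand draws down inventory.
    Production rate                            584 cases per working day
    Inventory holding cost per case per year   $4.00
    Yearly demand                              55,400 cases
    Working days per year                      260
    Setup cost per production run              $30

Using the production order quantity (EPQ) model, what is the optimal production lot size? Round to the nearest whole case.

1,144 cases

Daily demand d = 55,400/260 = 213.077; p = 584; 1 − d/p = 0.63514
EPQ = √(2DS / (H(1 − d/p)))
    = √(2 × 55,400 × 30 / (4 × 0.63514)) ≈ 1,143.84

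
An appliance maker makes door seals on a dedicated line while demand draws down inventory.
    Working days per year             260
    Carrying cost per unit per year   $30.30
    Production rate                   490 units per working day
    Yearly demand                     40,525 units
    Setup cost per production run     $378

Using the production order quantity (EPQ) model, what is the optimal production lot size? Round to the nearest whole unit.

Daily demand d = 40,525/260 = 155.865; p = 490; 1 − d/p = 0.68191
EPQ = √(2DS / (H(1 − d/p)))
    = √(2 × 40,525 × 378 / (30.3 × 0.68191)) ≈ 1,217.69

1,218 units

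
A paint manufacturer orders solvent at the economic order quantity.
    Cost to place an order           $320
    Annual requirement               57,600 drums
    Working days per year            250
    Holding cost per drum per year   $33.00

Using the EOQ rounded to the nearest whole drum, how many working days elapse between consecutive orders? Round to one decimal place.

4.6 days

EOQ = √(2DS/H) = √(2 × 57,600 × 320 / 33)
    = √(1,117,090.91) ≈ 1,056.93 → Q = 1,057 drums
Cycle time = (working days × Q)/D = (250 × 1,057) / 57,600 = 4.588 days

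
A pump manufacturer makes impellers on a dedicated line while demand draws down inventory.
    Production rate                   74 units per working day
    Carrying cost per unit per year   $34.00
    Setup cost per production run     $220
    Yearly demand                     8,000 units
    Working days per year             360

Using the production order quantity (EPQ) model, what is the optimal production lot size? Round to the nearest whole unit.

385 units

d = 8,000/360 = 22.2222 units/day;  effective holding cost H(1 − d/p) = 34·(1 − 22.2222/74) = 23.78979
Q* = √(2DS / H_eff) = √(2·8,000·220 / 23.78979) ≈ 384.66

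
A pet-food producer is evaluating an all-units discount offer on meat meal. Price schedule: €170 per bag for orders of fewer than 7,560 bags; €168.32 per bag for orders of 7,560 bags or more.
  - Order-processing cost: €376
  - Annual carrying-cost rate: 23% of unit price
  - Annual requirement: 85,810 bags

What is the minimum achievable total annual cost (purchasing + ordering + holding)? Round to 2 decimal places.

€14,594,144.41

H₁ = 23%×€170 = €39.1000;  H₂ = 23%×€168.32 = €38.7136
EOQ₁ = √(2×85,810×376/39.1000) = 1,284.66  (< 7,560, feasible at tier 1)
EOQ₂ = √(2×85,810×376/38.7136) = 1,291.06  (< 7,560 → use Q = 7,560 at tier-2 price)
TC(tier 1 (EOQ₁), Q≈1,284.7) = €14,637,930.36
TC(tier 2, Q≈7,560.0) = €14,594,144.41
Minimum at tier 2: €14,594,144.41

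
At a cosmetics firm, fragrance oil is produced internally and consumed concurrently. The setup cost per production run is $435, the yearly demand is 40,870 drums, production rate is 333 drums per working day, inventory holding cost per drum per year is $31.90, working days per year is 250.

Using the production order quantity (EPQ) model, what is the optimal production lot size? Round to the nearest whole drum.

1,480 drums

d = 40,870/250 = 163.4800 drums/day;  effective holding cost H(1 − d/p) = 31.9·(1 − 163.4800/333) = 16.23930
Q* = √(2DS / H_eff) = √(2·40,870·435 / 16.23930) ≈ 1,479.72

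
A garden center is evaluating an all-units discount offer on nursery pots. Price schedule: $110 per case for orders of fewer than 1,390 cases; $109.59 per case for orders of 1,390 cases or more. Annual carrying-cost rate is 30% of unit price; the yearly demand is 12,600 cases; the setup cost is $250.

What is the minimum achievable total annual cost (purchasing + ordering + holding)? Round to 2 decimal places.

H₁ = 30%×$110 = $33.0000;  H₂ = 30%×$109.59 = $32.8770
EOQ₁ = √(2×12,600×250/33.0000) = 436.93  (< 1,390, feasible at tier 1)
EOQ₂ = √(2×12,600×250/32.8770) = 437.75  (< 1,390 → use Q = 1,390 at tier-2 price)
TC(tier 1 (EOQ₁), Q≈436.9) = $1,400,418.74
TC(tier 2, Q≈1,390.0) = $1,405,949.70
Minimum at tier 1 (EOQ₁): $1,400,418.74

$1,400,418.74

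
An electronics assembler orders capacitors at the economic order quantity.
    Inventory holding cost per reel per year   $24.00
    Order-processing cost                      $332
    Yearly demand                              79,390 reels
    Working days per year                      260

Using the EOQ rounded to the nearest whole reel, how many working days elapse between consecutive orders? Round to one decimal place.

4.9 days

EOQ = √(2DS/H) = √(2 × 79,390 × 332 / 24)
    = √(2,196,456.67) ≈ 1,482.04 → Q = 1,482 reels
Days between orders = 260 / (D/Q) = 260 / 53.570 ≈ 4.854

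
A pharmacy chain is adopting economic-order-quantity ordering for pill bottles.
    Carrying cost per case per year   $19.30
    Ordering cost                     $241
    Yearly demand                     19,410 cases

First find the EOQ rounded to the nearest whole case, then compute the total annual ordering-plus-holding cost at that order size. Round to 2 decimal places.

$13,437.39

Optimal lot size Q* = (2 × 19,410 × $241 / $19.3)^½ ≈ 696.24 → Q = 696 cases
Ordering: D/Q × S = 19,410/696 × $241 = $6,720.99
Holding:  Q/2 × H = 696/2 × $19.3 = $6,716.40
Total = $6,720.99 + $6,716.40 = $13,437.39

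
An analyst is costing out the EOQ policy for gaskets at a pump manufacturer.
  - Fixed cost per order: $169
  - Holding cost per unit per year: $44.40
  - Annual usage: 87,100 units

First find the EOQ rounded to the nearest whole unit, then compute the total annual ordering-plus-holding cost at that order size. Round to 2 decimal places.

$36,154.22

2DS/H = 2·87,100·169/44.4 = 663,058.56
EOQ = √663,058.56 ≈ 814.28 → Q = 814 units
Ordering: D/Q × S = 87,100/814 × $169 = $18,083.42
Holding:  Q/2 × H = 814/2 × $44.4 = $18,070.80
Total = $18,083.42 + $18,070.80 = $36,154.22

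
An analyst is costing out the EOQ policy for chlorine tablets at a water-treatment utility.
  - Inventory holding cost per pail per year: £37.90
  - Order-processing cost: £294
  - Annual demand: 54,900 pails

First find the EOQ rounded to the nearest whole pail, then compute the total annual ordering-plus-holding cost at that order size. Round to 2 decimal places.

EOQ = √(2DS/H) = √(2 × 54,900 × 294 / 37.9)
    = √(851,746.70) ≈ 922.90 → Q = 923 pails
Orders/yr = 54,900/923 = 59.480; ordering cost = 59.480 × £294 = £17,487.11
Average inventory = 923/2 = 461.5; holding cost = 461.5 × £37.9 = £17,490.85
Total = £17,487.11 + £17,490.85 = £34,977.96

£34,977.96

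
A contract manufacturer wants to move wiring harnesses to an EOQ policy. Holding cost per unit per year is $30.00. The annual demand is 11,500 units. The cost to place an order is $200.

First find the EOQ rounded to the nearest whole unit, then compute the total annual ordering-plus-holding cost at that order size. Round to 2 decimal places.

$11,747.35

2DS/H = 2·11,500·200/30 = 153,333.33
EOQ = √153,333.33 ≈ 391.58 → Q = 392 units
Ordering: D/Q × S = 11,500/392 × $200 = $5,867.35
Holding:  Q/2 × H = 392/2 × $30 = $5,880.00
Total = $5,867.35 + $5,880.00 = $11,747.35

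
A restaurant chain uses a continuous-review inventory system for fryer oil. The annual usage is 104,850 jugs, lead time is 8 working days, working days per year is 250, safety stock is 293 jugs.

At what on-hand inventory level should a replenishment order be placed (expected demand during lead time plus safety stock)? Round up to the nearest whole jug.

3,649 jugs

Daily demand d = 104,850 / 250 = 419.400 jugs/day
Demand during lead time = 419.400 × 8 = 3,355.20
Reorder point = 3,355.20 + 293 = 3,648.20 → round up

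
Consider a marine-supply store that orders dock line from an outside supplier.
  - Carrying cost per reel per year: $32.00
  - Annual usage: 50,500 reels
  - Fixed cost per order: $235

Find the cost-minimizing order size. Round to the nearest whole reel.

861 reels

Optimal lot size Q* = (2 × 50,500 × $235 / $32)^½ ≈ 861.23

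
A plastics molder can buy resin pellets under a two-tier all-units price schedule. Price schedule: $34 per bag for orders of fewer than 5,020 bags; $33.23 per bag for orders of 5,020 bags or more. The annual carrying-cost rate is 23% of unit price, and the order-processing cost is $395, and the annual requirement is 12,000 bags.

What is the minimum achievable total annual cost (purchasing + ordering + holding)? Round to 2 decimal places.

$416,610.09

H₁ = 23%×$34 = $7.8200;  H₂ = 23%×$33.23 = $7.6429
EOQ₁ = √(2×12,000×395/7.8200) = 1,101.03  (< 5,020, feasible at tier 1)
EOQ₂ = √(2×12,000×395/7.6429) = 1,113.72  (< 5,020 → use Q = 5,020 at tier-2 price)
TC(tier 1 (EOQ₁), Q≈1,101.0) = $416,610.09
TC(tier 2, Q≈5,020.0) = $418,887.90
Minimum at tier 1 (EOQ₁): $416,610.09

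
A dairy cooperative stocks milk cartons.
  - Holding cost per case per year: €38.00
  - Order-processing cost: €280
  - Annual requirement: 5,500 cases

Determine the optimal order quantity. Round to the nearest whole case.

Optimal lot size Q* = (2 × 5,500 × €280 / €38)^½ ≈ 284.70

285 cases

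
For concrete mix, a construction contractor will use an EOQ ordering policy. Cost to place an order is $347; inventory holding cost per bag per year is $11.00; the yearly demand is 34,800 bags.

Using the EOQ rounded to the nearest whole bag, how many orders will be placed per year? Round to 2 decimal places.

23.48 orders per year

Q* = √(2·D·S / H) = √(2·34,800·347 / 11) = √2,195,563.6 ≈ 1,481.74 → Q = 1,482
Orders per year = D/Q = 34,800 / 1,482 = 23.482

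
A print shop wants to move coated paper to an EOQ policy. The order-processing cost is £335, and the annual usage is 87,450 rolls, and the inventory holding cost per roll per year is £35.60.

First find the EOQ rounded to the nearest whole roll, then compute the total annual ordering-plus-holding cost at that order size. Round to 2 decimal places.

£45,671.19

Optimal lot size Q* = (2 × 87,450 × £335 / £35.6)^½ ≈ 1,282.90 → Q = 1,283 rolls
Ordering: D/Q × S = 87,450/1,283 × £335 = £22,833.79
Holding:  Q/2 × H = 1,283/2 × £35.6 = £22,837.40
Total = £22,833.79 + £22,837.40 = £45,671.19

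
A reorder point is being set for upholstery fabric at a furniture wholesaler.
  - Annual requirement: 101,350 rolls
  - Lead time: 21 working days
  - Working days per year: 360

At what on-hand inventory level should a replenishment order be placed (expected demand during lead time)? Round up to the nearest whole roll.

Daily demand d = 101,350 / 360 = 281.528 rolls/day
Demand during lead time = 281.528 × 21 = 5,912.08
Reorder point = 5,912.08 → round up

5,913 rolls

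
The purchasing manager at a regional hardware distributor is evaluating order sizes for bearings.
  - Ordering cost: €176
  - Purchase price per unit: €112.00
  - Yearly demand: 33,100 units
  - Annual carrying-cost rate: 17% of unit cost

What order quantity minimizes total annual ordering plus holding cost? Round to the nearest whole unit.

Carrying cost H = €112 × 17% = €19.0400/unit/yr
EOQ = √(2DS/H) = √(2 × 33,100 × 176 / 19.04)
    = √(611,932.77) ≈ 782.26

782 units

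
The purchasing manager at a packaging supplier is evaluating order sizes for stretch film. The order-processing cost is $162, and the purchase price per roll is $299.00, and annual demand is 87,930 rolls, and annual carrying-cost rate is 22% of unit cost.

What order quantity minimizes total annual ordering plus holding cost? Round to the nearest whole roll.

658 rolls

Holding cost per roll per year: H = 22% × $299 = $65.7800
Optimal lot size Q* = (2 × 87,930 × $162 / $65.78)^½ ≈ 658.10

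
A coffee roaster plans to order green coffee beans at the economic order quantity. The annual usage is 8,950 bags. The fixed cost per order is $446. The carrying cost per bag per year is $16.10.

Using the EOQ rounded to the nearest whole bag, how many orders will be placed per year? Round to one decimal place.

EOQ = √(2DS/H) = √(2 × 8,950 × 446 / 16.1)
    = √(495,863.35) ≈ 704.18 → Q = 704
Orders per year = D/Q = 8,950 / 704 = 12.713

12.7 orders per year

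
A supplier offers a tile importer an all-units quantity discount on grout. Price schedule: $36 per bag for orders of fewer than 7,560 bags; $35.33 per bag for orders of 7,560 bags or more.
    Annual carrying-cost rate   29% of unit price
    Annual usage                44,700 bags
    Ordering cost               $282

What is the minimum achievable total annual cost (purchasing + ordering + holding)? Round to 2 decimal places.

$1,619,647.13

H₁ = 29%×$36 = $10.4400;  H₂ = 29%×$35.33 = $10.2457
EOQ₁ = √(2×44,700×282/10.4400) = 1,553.97  (< 7,560, feasible at tier 1)
EOQ₂ = √(2×44,700×282/10.2457) = 1,568.64  (< 7,560 → use Q = 7,560 at tier-2 price)
TC(tier 1 (EOQ₁), Q≈1,554.0) = $1,625,423.46
TC(tier 2, Q≈7,560.0) = $1,619,647.13
Minimum at tier 2: $1,619,647.13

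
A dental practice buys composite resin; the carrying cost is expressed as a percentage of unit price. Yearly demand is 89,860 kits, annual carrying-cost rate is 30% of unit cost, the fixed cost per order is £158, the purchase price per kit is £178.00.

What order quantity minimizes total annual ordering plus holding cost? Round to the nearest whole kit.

729 kits

Holding cost per kit per year: H = 30% × £178 = £53.4000
EOQ = √(2DS/H) = √(2 × 89,860 × 158 / 53.4)
    = √(531,755.81) ≈ 729.22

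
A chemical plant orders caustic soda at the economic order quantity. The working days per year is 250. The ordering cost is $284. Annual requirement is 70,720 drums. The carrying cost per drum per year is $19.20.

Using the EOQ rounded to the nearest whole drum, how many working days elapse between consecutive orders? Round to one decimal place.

Q* = √(2·D·S / H) = √(2·70,720·284 / 19.2) = √2,092,133.3 ≈ 1,446.42 → Q = 1,446 drums
Days between orders = 250 / (D/Q) = 250 / 48.907 ≈ 5.112

5.1 days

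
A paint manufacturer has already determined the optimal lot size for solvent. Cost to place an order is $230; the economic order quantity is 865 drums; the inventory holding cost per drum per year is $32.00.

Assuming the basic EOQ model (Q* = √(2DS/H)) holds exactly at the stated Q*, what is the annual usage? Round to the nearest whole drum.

EOQ relation: Q² = 2DS/H, so rearrange for the unknown.
D = Q²H / (2S) = 865² × 32 / (2 × 230) = 52,050.43

52,050 drums per year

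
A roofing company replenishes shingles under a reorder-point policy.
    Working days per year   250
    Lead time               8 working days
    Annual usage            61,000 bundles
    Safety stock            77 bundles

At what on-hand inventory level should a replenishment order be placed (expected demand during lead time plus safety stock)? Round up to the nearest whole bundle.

2,029 bundles

Daily demand d = 61,000 / 250 = 244.000 bundles/day
Demand during lead time = 244.000 × 8 = 1,952.00
Reorder point = 1,952.00 + 77 = 2,029.00 → round up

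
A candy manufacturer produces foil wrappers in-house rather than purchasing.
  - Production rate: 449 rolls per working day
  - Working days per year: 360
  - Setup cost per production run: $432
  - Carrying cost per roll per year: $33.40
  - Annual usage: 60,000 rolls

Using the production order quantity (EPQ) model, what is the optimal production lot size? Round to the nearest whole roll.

Daily demand d = 60,000/360 = 166.667; p = 449; 1 − d/p = 0.62880
EPQ = √(2DS / (H(1 − d/p)))
    = √(2 × 60,000 × 432 / (33.4 × 0.62880)) ≈ 1,571.09

1,571 rolls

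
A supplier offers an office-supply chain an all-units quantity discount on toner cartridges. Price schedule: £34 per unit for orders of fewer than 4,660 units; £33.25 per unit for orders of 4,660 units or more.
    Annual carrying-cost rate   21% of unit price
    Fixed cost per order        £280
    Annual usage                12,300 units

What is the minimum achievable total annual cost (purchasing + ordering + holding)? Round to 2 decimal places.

H₁ = 21%×£34 = £7.1400;  H₂ = 21%×£33.25 = £6.9825
EOQ₁ = √(2×12,300×280/7.1400) = 982.19  (< 4,660, feasible at tier 1)
EOQ₂ = √(2×12,300×280/6.9825) = 993.21  (< 4,660 → use Q = 4,660 at tier-2 price)
TC(tier 1 (EOQ₁), Q≈982.2) = £425,212.87
TC(tier 2, Q≈4,660.0) = £425,983.28
Minimum at tier 1 (EOQ₁): £425,212.87

£425,212.87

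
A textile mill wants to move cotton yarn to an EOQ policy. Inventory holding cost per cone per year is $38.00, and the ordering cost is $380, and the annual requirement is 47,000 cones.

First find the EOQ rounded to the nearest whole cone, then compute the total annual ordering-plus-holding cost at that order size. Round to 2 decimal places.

$36,842.37

2DS/H = 2·47,000·380/38 = 940,000.00
EOQ = √940,000.00 ≈ 969.54 → Q = 970 cones
Orders/yr = 47,000/970 = 48.454; ordering cost = 48.454 × $380 = $18,412.37
Average inventory = 970/2 = 485; holding cost = 485 × $38 = $18,430.00
Total = $18,412.37 + $18,430.00 = $36,842.37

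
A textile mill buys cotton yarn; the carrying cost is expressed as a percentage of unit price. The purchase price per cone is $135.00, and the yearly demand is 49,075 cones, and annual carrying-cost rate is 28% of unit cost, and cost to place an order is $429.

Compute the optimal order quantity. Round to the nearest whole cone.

1,055 cones

Carrying cost H = $135 × 28% = $37.8000/cone/yr
Q* = √(2·D·S / H) = √(2·49,075·429 / 37.8) = √1,113,924.6 ≈ 1,055.43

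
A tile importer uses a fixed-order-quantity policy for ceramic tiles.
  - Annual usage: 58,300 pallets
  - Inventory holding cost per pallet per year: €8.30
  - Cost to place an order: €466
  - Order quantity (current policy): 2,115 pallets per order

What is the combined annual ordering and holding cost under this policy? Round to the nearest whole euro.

€21,623

Orders/yr = 58,300/2,115 = 27.565; ordering cost = 27.565 × €466 = €12,845.30
Average inventory = 2,115/2 = 1057.5; holding cost = 1057.5 × €8.3 = €8,777.25
Total = €12,845.30 + €8,777.25 = €21,622.55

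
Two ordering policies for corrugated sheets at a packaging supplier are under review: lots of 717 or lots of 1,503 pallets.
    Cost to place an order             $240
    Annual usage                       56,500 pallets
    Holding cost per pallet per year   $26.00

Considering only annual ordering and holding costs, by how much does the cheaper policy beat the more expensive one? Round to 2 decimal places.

Annual cost at Q: ordering D·S/Q plus holding Q·H/2.
TC(717) = (56,500/717)×240 + (717/2)×26 = $28,233.13
TC(1,503) = (56,500/1,503)×240 + (1,503/2)×26 = $28,560.96
Cheaper: Q = 717.  Difference = $327.82

$327.82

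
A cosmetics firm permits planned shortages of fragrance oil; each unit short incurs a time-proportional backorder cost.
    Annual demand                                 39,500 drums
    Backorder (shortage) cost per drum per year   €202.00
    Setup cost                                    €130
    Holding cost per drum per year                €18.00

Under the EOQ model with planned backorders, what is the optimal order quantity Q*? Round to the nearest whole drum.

Basic EOQ = √(2·39,500·130/18) = 755.351
Backorder adjustment √((H+b)/b) = √((18+202)/202) = 1.0436
Q* = 755.351 × 1.0436 ≈ 788.29

788 drums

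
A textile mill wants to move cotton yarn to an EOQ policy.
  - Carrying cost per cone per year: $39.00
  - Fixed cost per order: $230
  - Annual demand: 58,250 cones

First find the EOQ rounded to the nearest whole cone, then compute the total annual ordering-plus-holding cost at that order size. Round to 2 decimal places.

$32,326.54

Q* = √(2·D·S / H) = √(2·58,250·230 / 39) = √687,051.3 ≈ 828.89 → Q = 829 cones
Annual ordering cost = (D/Q)·S = (58,250/829) × 230 = $16,161.04
Annual holding cost  = (Q/2)·H = (829/2) × 39 = $16,165.50
Total = $16,161.04 + $16,165.50 = $32,326.54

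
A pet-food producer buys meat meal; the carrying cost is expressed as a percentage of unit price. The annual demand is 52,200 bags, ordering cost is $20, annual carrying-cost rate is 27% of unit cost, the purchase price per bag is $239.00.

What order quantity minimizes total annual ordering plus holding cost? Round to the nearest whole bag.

180 bags

Carrying cost H = $239 × 27% = $64.5300/bag/yr
EOQ = √(2DS/H) = √(2 × 52,200 × 20 / 64.53)
    = √(32,357.04) ≈ 179.88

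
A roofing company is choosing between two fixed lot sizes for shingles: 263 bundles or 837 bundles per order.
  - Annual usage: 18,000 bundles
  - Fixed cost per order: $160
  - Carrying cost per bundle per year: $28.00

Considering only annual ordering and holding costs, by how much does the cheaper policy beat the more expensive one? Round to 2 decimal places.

Annual cost at Q: ordering D·S/Q plus holding Q·H/2.
TC(263) = (18,000/263)×160 + (263/2)×28 = $14,632.57
TC(837) = (18,000/837)×160 + (837/2)×28 = $15,158.86
|ΔTC| = |$14,632.57 − $15,158.86| = $526.29

$526.29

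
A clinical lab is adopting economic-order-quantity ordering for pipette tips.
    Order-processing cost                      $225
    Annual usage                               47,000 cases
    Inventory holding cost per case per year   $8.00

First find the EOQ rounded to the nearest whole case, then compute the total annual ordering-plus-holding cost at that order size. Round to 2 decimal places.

$13,007.69

Optimal lot size Q* = (2 × 47,000 × $225 / $8)^½ ≈ 1,625.96 → Q = 1,626 cases
Ordering: D/Q × S = 47,000/1,626 × $225 = $6,503.69
Holding:  Q/2 × H = 1,626/2 × $8 = $6,504.00
Total = $6,503.69 + $6,504.00 = $13,007.69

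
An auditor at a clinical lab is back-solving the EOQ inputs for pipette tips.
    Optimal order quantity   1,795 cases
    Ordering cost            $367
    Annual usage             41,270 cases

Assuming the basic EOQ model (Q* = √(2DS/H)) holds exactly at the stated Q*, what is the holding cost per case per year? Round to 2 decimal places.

EOQ relation: Q² = 2DS/H, so rearrange for the unknown.
H = 2DS / Q² = 2 × 41,270 × 367 / 1,795² = 9.4016

$9.40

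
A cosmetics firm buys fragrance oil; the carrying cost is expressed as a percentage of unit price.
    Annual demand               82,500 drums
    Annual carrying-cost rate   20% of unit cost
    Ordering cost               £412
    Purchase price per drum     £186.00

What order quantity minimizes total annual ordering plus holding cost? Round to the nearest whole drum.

Holding cost per drum per year: H = 20% × £186 = £37.2000
Optimal lot size Q* = (2 × 82,500 × £412 / £37.2)^½ ≈ 1,351.82

1,352 drums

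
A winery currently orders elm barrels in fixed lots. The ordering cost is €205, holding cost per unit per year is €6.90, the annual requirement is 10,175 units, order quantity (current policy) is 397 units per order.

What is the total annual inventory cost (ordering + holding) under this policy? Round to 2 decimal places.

Orders/yr = 10,175/397 = 25.630; ordering cost = 25.630 × €205 = €5,254.09
Average inventory = 397/2 = 198.5; holding cost = 198.5 × €6.9 = €1,369.65
Total = €5,254.09 + €1,369.65 = €6,623.74

€6,623.74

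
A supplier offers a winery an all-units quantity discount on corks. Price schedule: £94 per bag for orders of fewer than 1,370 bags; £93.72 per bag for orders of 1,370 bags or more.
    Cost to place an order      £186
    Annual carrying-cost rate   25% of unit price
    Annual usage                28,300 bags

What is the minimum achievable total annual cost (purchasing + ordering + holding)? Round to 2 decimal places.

£2,672,167.74

H₁ = 25%×£94 = £23.5000;  H₂ = 25%×£93.72 = £23.4300
EOQ₁ = √(2×28,300×186/23.5000) = 669.32  (< 1,370, feasible at tier 1)
EOQ₂ = √(2×28,300×186/23.4300) = 670.31  (< 1,370 → use Q = 1,370 at tier-2 price)
TC(tier 1 (EOQ₁), Q≈669.3) = £2,675,928.91
TC(tier 2, Q≈1,370.0) = £2,672,167.74
Minimum at tier 2: £2,672,167.74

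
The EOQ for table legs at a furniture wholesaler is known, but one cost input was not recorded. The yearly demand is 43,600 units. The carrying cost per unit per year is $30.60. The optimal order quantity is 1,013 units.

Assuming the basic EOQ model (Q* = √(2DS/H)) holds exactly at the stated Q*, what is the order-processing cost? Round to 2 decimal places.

$360.10

From Q* = √(2DS/H) ⇒ Q*² = 2DS/H.
S = Q²H / (2D) = 1,013² × 30.6 / (2 × 43,600) = 360.1006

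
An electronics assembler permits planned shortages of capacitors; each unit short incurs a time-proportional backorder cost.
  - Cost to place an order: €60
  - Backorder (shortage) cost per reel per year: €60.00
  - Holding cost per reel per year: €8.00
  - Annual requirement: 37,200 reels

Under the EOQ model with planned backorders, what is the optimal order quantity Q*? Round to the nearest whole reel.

795 reels

Q* = √(2DS/H) · √((H + b)/b)
   = √(2 × 37,200 × 60 / 8) · √((8 + 60) / 60)
   = 746.994 × 1.0646 ≈ 795.24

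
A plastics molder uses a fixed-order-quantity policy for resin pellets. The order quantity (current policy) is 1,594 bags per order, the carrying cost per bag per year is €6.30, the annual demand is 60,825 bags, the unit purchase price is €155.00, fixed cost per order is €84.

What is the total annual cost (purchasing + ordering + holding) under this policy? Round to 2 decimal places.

€9,436,101.43

Ordering: D/Q × S = 60,825/1,594 × €84 = €3,205.33
Holding:  Q/2 × H = 1,594/2 × €6.3 = €5,021.10
Purchase cost = D·C = 60,825 × 155 = €9,427,875.00
Total = €3,205.33 + €5,021.10 + €9,427,875.00 = €9,436,101.43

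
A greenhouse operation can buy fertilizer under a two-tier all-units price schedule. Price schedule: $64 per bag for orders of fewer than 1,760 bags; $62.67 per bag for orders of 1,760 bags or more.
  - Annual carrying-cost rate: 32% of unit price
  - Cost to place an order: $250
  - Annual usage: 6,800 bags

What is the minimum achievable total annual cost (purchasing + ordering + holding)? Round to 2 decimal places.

$443,544.58

H₁ = 32%×$64 = $20.4800;  H₂ = 32%×$62.67 = $20.0544
EOQ₁ = √(2×6,800×250/20.4800) = 407.45  (< 1,760, feasible at tier 1)
EOQ₂ = √(2×6,800×250/20.0544) = 411.75  (< 1,760 → use Q = 1,760 at tier-2 price)
TC(tier 1 (EOQ₁), Q≈407.5) = $443,544.58
TC(tier 2, Q≈1,760.0) = $444,769.78
Minimum at tier 1 (EOQ₁): $443,544.58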